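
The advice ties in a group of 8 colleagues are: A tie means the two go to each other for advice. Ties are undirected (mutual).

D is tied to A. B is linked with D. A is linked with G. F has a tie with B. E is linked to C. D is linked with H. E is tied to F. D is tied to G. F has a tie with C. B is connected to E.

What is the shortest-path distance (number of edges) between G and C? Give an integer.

One shortest route is G – D – B – E – C, which uses 4 edges, and at distance 3 from G we only reach {E, F}, which does not include C. So d(G,C) = 4.

4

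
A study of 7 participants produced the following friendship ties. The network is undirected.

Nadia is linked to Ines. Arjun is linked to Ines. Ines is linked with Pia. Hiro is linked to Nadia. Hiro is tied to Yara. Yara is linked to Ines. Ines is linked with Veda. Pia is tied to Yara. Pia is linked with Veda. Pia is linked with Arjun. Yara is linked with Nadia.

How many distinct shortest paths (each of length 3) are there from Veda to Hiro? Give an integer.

The shortest distance is 3. The length-3 paths are: Veda–Ines–Nadia–Hiro; Veda–Pia–Yara–Hiro; Veda–Ines–Yara–Hiro.
That gives 3 distinct shortest paths.

3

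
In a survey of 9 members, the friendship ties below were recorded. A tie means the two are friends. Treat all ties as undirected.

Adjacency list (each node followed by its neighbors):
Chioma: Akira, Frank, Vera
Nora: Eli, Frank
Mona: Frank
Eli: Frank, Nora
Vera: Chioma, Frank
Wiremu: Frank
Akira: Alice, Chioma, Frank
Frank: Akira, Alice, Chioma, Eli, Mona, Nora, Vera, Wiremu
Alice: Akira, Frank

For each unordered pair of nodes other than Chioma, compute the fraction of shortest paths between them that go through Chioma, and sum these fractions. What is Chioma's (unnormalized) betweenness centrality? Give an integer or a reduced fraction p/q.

Pairs whose geodesics pass through Chioma — Akira–Vera: 1/2.
All other pairs contribute 0.
Summing the contributions gives betweenness(Chioma) = 1/2.

1/2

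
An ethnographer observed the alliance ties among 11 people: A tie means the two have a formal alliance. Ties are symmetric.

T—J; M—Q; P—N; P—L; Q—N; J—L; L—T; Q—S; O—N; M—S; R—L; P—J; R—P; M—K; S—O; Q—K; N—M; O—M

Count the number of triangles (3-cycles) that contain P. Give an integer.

P's neighbors: J, L, N, and R.
Neighbor pairs that are themselves tied: P–J–L; P–L–R. Each forms one triangle with P, for 2 in total.

2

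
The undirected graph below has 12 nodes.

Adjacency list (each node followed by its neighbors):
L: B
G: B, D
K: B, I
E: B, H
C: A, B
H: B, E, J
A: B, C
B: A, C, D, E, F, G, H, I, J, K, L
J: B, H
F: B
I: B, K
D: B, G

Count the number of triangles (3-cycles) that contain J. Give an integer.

1

J's neighbors: B and H.
Neighbor pairs that are themselves tied: J–B–H. Each forms one triangle with J, for 1 in total.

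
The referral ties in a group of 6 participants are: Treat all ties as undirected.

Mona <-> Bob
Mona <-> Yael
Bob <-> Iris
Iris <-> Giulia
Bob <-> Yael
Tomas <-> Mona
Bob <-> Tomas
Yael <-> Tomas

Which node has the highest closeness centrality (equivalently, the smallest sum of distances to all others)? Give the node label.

Bob

Farness (sum of distances to all others) for each node — Bob:6, Giulia:12, Iris:8, Mona:8, Tomas:8, Yael:8.
The smallest farness is 6, for Bob, so Bob has the highest closeness.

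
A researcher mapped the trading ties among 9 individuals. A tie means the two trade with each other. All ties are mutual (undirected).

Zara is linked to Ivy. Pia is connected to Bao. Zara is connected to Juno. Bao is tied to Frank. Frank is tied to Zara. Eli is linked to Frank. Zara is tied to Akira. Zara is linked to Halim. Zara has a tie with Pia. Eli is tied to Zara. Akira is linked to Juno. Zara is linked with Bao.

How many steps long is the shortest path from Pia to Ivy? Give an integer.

One shortest route is Pia – Zara – Ivy, which uses 2 edges, and Pia and Ivy are not directly tied, so nothing shorter exists. So d(Pia,Ivy) = 2.

2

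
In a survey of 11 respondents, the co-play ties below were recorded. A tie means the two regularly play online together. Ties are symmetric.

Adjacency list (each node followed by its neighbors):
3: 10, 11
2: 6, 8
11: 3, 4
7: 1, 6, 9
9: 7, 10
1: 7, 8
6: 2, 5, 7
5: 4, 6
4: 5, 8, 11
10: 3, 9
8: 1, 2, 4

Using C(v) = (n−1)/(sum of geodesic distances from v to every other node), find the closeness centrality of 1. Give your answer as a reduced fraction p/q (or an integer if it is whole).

Distances from 1: 2:2, 3:4, 4:2, 5:3, 6:2, 7:1, 8:1, 9:2, 10:3, 11:3. Sum = 23.
n = 11, so closeness = 10/23.

10/23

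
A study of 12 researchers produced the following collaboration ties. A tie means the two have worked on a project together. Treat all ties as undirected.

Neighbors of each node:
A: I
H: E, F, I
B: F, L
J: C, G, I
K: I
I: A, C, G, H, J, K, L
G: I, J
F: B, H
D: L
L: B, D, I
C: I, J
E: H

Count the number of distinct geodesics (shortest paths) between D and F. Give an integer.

The shortest distance is 3, and the only length-3 path is D–L–B–F. So there is exactly 1 shortest path.

1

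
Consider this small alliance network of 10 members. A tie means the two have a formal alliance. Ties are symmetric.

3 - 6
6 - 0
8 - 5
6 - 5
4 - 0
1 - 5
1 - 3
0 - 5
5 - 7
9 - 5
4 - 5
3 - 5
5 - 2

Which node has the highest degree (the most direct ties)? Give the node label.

Degrees — 0:3, 1:2, 2:1, 3:3, 4:2, 5:9, 6:3, 7:1, 8:1, 9:1.
The maximum is 9, attained only by 5.

5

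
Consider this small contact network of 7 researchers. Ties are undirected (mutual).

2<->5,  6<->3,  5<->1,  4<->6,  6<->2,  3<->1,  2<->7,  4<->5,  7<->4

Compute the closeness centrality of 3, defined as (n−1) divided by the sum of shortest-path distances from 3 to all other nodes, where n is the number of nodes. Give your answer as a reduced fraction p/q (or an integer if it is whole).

6/11

Distances from 3: 1:1, 2:2, 4:2, 5:2, 6:1, 7:3. Sum = 11.
n = 7, so closeness = 6/11.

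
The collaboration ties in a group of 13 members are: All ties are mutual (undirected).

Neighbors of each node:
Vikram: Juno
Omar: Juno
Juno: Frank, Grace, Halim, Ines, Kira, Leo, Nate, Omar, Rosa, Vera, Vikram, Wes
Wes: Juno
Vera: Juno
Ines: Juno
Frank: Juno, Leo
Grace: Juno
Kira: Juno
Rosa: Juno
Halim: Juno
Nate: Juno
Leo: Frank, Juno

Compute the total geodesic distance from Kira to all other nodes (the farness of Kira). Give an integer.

23

Distances from Kira: Frank:2, Grace:2, Halim:2, Ines:2, Juno:1, Leo:2, Nate:2, Omar:2, Rosa:2, Vera:2, Vikram:2, Wes:2.
Sum = 2 + 2 + 2 + 2 + 1 + 2 + 2 + 2 + 2 + 2 + 2 + 2 = 23.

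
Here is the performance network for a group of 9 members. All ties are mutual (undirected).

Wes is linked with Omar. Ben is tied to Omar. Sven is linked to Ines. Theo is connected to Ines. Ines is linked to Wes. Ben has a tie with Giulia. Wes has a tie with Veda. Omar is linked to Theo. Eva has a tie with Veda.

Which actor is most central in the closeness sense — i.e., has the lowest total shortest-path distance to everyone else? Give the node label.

Farness (sum of distances to all others) for each node — Ben:20, Eva:26, Giulia:27, Ines:17, Omar:15, Sven:24, Theo:18, Veda:19, Wes:14.
The smallest farness is 14, for Wes, so Wes has the highest closeness.

Wes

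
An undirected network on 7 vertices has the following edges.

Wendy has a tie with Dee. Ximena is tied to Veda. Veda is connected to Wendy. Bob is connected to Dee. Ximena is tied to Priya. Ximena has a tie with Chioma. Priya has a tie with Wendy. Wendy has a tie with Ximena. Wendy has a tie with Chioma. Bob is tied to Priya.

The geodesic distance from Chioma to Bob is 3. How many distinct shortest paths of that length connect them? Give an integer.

3

The shortest distance is 3. The length-3 paths are: Chioma–Wendy–Dee–Bob; Chioma–Ximena–Priya–Bob; Chioma–Wendy–Priya–Bob.
That gives 3 distinct shortest paths.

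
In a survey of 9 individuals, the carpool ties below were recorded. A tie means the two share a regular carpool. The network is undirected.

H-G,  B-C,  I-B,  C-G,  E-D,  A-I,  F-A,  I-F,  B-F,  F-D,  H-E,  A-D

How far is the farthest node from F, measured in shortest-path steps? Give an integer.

3

Distances from F: A:1, B:1, C:2, D:1, E:2, G:3, H:3, I:1.
The largest is 3 (to H and G), so the eccentricity of F is 3.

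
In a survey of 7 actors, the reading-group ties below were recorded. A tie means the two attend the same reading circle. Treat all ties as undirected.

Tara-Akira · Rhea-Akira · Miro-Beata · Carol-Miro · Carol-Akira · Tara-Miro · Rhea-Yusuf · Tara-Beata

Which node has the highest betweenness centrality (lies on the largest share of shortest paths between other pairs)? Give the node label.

Unnormalized betweenness of each node: Akira:17/2, Beata:0, Carol:3/2, Miro:3/2, Rhea:5, Tara:9/2, Yusuf:0.
Akira has the largest value, 17/2, making it the main broker — the node through which the most shortest paths run.

Akira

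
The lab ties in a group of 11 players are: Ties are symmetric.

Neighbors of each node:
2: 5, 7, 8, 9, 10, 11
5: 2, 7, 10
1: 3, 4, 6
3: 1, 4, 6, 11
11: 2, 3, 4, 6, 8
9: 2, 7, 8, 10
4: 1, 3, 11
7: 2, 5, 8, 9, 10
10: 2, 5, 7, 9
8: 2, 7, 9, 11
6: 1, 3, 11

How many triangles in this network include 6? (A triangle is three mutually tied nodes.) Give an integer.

2

6's neighbors: 1, 3, and 11.
Neighbor pairs that are themselves tied: 6–1–3; 6–3–11. Each forms one triangle with 6, for 2 in total.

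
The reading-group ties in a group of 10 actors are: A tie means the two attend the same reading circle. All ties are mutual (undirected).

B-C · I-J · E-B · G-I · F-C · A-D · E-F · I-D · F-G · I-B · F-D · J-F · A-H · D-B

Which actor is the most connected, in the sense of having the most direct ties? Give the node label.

F

Degrees — A:2, B:4, C:2, D:4, E:2, F:5, G:2, H:1, I:4, J:2.
The maximum is 5, attained only by F.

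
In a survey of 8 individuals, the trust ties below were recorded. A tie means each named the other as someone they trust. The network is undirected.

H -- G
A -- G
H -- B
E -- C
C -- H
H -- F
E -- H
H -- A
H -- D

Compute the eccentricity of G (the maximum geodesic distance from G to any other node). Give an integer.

2

Distances from G: A:1, B:2, C:2, D:2, E:2, F:2, H:1.
The largest is 2 (to D, B, F, C, and E), so the eccentricity of G is 2.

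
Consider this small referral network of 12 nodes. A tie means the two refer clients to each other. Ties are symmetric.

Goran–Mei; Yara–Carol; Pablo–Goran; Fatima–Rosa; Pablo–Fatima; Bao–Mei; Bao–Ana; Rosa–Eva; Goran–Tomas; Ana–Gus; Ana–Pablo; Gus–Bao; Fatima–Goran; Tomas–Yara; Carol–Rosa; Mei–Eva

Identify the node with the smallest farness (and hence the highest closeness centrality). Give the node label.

Farness (sum of distances to all others) for each node — Ana:26, Bao:26, Carol:30, Eva:25, Fatima:22, Goran:20, Gus:33, Mei:21, Pablo:22, Rosa:24, Tomas:26, Yara:31.
The smallest farness is 20, for Goran, so Goran has the highest closeness.

Goran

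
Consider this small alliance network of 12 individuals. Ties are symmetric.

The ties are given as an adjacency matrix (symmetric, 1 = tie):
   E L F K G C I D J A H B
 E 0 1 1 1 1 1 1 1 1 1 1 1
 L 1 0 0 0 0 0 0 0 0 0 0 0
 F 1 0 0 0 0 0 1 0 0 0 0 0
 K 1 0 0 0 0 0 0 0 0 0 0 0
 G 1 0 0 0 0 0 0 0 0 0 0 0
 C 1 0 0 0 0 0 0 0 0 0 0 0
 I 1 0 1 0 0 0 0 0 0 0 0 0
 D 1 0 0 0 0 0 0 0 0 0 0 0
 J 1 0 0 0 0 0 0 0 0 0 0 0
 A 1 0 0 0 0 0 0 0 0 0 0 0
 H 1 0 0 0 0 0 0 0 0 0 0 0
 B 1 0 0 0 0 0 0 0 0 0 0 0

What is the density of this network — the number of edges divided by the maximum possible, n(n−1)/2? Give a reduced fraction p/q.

2/11

There are 12 edges and 12 nodes, so the maximum possible is C(12,2) = 66.
Density = 12/66 = 2/11.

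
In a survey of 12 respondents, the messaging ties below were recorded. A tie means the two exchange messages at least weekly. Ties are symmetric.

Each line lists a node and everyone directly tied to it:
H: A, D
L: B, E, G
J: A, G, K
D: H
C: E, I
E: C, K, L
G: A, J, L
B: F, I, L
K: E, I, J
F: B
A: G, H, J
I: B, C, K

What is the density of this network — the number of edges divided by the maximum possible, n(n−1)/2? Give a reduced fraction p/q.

5/22

There are 15 edges and 12 nodes, so the maximum possible is C(12,2) = 66.
Density = 15/66 = 5/22.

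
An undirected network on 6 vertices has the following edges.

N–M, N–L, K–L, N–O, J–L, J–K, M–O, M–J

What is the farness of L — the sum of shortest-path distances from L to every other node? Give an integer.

Distances from L: J:1, K:1, M:2, N:1, O:2.
Sum = 1 + 1 + 2 + 1 + 2 = 7.

7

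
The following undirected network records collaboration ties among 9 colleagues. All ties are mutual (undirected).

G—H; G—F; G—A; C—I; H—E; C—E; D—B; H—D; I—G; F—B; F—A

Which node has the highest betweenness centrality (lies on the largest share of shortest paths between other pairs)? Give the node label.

Unnormalized betweenness of each node: A:0, B:3/2, C:1, D:5/2, E:5/2, F:4, G:12, H:9, I:7/2.
G has the largest value, 12, making it the main broker — the node through which the most shortest paths run.

G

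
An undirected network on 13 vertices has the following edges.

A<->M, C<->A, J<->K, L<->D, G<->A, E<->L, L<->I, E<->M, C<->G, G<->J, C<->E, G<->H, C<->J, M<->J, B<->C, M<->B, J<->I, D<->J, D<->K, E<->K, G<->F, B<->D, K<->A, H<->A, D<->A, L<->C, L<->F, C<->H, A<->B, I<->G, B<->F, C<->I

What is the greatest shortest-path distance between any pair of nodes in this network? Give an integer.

Eccentricity of each node (its greatest distance to any other): A:2, B:2, C:2, D:2, E:2, F:3, G:2, H:2, I:2, J:2, K:3, L:2, M:2.
The maximum eccentricity is 3, realized for instance by the pair F–K via F – G – J – K. So the diameter is 3.

3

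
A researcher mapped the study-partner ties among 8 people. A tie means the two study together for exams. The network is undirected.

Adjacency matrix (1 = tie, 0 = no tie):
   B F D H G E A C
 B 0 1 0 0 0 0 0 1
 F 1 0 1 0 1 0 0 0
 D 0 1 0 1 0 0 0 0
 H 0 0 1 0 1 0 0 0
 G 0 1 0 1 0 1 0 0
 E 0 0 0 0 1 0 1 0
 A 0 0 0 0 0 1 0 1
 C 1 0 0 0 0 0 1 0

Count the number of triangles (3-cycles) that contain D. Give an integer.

0

D's neighbors are F and H, but none of them are tied to each other, so no triangle contains D.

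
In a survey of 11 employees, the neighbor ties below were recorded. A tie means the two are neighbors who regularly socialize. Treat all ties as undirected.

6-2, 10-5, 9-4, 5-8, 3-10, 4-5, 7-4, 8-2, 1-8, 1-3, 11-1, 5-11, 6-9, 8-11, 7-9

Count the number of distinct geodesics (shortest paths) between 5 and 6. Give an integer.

The shortest distance is 3. The length-3 paths are: 5–8–2–6; 5–4–9–6.
That gives 2 distinct shortest paths.

2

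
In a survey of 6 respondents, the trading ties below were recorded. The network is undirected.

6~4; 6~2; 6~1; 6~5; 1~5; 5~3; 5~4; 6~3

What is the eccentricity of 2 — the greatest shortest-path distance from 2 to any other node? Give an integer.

Distances from 2: 1:2, 3:2, 4:2, 5:2, 6:1.
The largest is 2 (to 4, 3, 5, and 1), so the eccentricity of 2 is 2.

2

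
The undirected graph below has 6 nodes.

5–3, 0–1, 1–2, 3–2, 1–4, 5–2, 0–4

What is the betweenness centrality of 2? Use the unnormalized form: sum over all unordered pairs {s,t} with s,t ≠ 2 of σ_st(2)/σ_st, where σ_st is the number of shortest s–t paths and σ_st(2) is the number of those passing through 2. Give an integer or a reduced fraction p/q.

Pairs whose geodesics pass through 2 — 3–1: 1; 3–0: 1; 3–4: 1; 1–5: 1; 0–5: 1; 5–4: 1.
All other pairs contribute 0.
Summing the contributions gives betweenness(2) = 6.

6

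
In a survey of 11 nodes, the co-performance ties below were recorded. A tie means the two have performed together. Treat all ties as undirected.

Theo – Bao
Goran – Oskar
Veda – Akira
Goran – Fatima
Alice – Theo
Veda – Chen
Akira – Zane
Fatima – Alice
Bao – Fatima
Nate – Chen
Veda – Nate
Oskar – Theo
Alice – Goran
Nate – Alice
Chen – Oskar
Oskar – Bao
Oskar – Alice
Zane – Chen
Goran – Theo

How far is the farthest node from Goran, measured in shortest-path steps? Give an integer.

4

Distances from Goran: Akira:4, Alice:1, Bao:2, Chen:2, Fatima:1, Nate:2, Oskar:1, Theo:1, Veda:3, Zane:3.
The largest is 4 (to Akira), so the eccentricity of Goran is 4.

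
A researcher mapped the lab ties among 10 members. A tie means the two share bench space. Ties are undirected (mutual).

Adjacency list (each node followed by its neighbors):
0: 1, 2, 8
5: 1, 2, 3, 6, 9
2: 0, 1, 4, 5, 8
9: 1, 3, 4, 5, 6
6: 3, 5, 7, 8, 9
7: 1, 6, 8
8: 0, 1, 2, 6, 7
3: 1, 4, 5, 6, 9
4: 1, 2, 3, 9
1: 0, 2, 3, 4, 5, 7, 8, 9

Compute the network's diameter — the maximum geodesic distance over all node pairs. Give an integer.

2

Eccentricity of each node (its greatest distance to any other): 0:2, 1:2, 2:2, 3:2, 4:2, 5:2, 6:2, 7:2, 8:2, 9:2.
The maximum eccentricity is 2, realized for instance by the pair 7–3 via 7 – 6 – 3. So the diameter is 2.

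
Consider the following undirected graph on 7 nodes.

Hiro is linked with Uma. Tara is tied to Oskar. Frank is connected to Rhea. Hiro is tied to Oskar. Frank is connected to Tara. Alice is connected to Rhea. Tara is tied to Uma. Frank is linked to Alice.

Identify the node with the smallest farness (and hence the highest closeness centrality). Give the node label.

Tara

Farness (sum of distances to all others) for each node — Alice:14, Frank:10, Hiro:15, Oskar:12, Rhea:14, Tara:9, Uma:12.
The smallest farness is 9, for Tara, so Tara has the highest closeness.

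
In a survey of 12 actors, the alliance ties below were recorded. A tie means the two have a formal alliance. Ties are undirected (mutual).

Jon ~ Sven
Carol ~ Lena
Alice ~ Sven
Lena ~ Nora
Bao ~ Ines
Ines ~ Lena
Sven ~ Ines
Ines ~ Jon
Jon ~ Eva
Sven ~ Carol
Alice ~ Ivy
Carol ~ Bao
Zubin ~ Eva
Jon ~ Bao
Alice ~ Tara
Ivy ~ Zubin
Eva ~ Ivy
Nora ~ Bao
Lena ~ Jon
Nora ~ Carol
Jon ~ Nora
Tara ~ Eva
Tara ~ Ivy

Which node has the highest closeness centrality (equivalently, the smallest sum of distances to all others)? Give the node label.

Farness (sum of distances to all others) for each node — Alice:22, Bao:22, Carol:23, Eva:19, Ines:21, Ivy:23, Jon:16, Lena:22, Nora:22, Sven:19, Tara:24, Zubin:27.
The smallest farness is 16, for Jon, so Jon has the highest closeness.

Jon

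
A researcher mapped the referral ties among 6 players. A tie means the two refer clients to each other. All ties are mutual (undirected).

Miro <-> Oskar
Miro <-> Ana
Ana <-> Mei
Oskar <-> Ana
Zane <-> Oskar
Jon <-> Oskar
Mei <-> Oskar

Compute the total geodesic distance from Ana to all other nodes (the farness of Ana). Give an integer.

7

Distances from Ana: Jon:2, Mei:1, Miro:1, Oskar:1, Zane:2.
Sum = 2 + 1 + 1 + 1 + 2 = 7.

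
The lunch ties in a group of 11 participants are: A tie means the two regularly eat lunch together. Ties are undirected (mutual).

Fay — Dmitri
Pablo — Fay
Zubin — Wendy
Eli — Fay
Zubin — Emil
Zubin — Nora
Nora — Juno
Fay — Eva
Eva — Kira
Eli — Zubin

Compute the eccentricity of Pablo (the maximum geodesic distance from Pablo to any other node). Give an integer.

5

Distances from Pablo: Dmitri:2, Eli:2, Emil:4, Eva:2, Fay:1, Juno:5, Kira:3, Nora:4, Wendy:4, Zubin:3.
The largest is 5 (to Juno), so the eccentricity of Pablo is 5.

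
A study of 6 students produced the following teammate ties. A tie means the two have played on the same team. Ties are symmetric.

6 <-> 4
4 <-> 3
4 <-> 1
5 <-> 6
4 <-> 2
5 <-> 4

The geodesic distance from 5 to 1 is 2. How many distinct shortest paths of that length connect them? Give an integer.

1

The shortest distance is 2, and the only length-2 path is 5–4–1. So there is exactly 1 shortest path.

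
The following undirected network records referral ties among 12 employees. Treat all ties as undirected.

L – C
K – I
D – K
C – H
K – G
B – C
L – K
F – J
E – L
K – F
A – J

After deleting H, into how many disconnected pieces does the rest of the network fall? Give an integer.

1

H's neighbors (C) remain reachable from one another through other ties, so the rest of the network stays in one piece.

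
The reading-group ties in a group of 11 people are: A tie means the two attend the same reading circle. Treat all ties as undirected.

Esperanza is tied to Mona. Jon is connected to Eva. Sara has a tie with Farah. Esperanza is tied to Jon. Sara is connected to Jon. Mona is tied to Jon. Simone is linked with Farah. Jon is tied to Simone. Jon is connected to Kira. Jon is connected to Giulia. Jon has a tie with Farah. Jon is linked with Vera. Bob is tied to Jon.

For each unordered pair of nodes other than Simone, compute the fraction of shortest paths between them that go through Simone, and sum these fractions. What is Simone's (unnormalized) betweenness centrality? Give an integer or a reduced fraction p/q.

0

No shortest path between any pair of other nodes passes through Simone.
Summing the contributions gives betweenness(Simone) = 0.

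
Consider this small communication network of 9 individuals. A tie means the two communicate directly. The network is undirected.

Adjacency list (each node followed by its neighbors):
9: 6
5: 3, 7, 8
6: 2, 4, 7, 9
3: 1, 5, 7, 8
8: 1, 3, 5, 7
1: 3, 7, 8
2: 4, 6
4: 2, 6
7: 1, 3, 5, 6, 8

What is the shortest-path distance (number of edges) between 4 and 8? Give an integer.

One shortest route is 4 – 6 – 7 – 8, which uses 3 edges, and at distance 2 from 4 we only reach {7, 9}, which does not include 8. So d(4,8) = 3.

3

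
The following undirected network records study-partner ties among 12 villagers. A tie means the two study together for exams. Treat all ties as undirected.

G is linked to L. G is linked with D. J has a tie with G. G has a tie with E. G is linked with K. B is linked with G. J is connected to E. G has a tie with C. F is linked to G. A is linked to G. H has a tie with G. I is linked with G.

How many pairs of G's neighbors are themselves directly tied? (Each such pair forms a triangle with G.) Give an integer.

G's neighbors: A, B, C, D, E, F, H, I, J, K, and L.
Neighbor pairs that are themselves tied: G–E–J. Each forms one triangle with G, for 1 in total.

1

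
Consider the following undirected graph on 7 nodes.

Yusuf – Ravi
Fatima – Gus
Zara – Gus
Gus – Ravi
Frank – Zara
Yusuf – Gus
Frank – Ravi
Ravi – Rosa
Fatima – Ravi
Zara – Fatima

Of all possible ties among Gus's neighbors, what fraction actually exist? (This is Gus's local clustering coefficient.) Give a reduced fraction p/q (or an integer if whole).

Gus's neighbors: Fatima, Ravi, Yusuf, and Zara (k = 4).
Possible neighbor pairs: C(4,2) = 6. Edges among them: Fatima–Ravi, Fatima–Zara, Ravi–Yusuf → e = 3.
Clustering(Gus) = 3/6 = 1/2.

1/2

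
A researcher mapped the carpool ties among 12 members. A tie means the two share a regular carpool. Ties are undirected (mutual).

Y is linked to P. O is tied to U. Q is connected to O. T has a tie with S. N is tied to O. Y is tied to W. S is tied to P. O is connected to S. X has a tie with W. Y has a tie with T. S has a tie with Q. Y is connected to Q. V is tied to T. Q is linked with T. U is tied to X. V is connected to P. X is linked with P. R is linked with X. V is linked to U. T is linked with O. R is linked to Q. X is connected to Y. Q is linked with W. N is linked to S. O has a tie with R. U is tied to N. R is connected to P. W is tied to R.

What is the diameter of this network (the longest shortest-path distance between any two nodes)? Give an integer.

3

Eccentricity of each node (its greatest distance to any other): N:3, O:2, P:2, Q:2, R:2, S:2, T:2, U:2, V:3, W:3, X:2, Y:3.
The maximum eccentricity is 3, realized for instance by the pair W–N via W – Q – S – N. So the diameter is 3.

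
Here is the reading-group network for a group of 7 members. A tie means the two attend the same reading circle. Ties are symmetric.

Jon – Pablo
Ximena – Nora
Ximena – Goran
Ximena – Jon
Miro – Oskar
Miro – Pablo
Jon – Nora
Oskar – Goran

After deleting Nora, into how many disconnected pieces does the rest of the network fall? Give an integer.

1

Nora's neighbors (Jon and Ximena) remain reachable from one another through other ties, so the rest of the network stays in one piece.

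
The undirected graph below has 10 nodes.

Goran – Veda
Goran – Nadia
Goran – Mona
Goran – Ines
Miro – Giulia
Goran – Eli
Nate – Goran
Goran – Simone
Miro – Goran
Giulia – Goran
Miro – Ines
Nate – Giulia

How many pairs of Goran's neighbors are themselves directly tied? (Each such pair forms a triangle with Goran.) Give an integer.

Goran's neighbors: Eli, Giulia, Ines, Miro, Mona, Nadia, Nate, Simone, and Veda.
Neighbor pairs that are themselves tied: Goran–Giulia–Miro; Goran–Giulia–Nate; Goran–Ines–Miro. Each forms one triangle with Goran, for 3 in total.

3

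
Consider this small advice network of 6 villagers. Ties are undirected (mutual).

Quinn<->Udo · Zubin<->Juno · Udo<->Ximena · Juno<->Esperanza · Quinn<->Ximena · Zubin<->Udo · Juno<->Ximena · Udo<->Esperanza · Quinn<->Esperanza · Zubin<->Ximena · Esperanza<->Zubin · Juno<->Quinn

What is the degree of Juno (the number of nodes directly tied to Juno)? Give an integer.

Juno is directly tied to Esperanza, Quinn, Ximena, and Zubin. That is 4 neighbors, so the degree of Juno is 4.

4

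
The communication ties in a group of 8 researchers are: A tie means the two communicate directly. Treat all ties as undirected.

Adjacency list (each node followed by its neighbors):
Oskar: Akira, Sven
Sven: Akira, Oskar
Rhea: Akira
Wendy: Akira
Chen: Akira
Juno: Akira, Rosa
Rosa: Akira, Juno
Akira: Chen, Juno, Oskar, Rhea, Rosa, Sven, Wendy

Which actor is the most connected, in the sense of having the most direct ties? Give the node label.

Akira

Degrees — Akira:7, Chen:1, Juno:2, Oskar:2, Rhea:1, Rosa:2, Sven:2, Wendy:1.
The maximum is 7, attained only by Akira.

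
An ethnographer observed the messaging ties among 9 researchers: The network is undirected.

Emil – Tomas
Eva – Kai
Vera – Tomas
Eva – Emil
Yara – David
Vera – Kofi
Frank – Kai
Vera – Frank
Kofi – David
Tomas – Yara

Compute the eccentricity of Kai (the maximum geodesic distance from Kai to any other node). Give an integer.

4

Distances from Kai: David:4, Emil:2, Eva:1, Frank:1, Kofi:3, Tomas:3, Vera:2, Yara:4.
The largest is 4 (to Yara and David), so the eccentricity of Kai is 4.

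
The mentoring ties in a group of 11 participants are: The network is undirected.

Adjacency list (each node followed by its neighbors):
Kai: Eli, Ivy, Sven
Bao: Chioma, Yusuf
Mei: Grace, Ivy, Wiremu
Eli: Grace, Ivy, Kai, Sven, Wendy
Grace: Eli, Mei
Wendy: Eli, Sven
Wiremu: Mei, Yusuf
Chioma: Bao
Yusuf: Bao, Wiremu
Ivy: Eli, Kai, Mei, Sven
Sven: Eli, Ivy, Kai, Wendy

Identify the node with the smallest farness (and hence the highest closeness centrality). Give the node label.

Farness (sum of distances to all others) for each node — Bao:36, Chioma:45, Eli:25, Grace:24, Ivy:22, Kai:27, Mei:21, Sven:26, Wendy:33, Wiremu:24, Yusuf:29.
The smallest farness is 21, for Mei, so Mei has the highest closeness.

Mei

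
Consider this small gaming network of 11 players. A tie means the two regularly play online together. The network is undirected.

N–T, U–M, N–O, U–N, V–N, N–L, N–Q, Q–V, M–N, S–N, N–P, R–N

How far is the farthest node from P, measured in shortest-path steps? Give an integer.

Distances from P: L:2, M:2, N:1, O:2, Q:2, R:2, S:2, T:2, U:2, V:2.
The largest is 2 (to M, O, L, V, S, U, Q, R, and T), so the eccentricity of P is 2.

2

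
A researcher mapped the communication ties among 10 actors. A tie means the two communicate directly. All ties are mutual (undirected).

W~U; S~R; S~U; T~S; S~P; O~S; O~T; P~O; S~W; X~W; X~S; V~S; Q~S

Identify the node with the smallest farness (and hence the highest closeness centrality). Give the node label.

Farness (sum of distances to all others) for each node — O:15, P:16, Q:17, R:17, S:9, T:16, U:16, V:17, W:15, X:16.
The smallest farness is 9, for S, so S has the highest closeness.

S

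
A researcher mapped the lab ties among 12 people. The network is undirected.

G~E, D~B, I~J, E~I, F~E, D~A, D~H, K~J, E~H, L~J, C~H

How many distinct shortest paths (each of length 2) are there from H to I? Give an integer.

1

The shortest distance is 2, and the only length-2 path is H–E–I. So there is exactly 1 shortest path.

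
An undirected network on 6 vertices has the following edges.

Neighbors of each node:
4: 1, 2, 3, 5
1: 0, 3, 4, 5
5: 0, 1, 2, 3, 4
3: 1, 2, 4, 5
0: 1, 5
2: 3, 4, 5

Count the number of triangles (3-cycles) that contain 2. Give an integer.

2's neighbors: 3, 4, and 5.
Neighbor pairs that are themselves tied: 2–3–4; 2–3–5; 2–4–5. Each forms one triangle with 2, for 3 in total.

3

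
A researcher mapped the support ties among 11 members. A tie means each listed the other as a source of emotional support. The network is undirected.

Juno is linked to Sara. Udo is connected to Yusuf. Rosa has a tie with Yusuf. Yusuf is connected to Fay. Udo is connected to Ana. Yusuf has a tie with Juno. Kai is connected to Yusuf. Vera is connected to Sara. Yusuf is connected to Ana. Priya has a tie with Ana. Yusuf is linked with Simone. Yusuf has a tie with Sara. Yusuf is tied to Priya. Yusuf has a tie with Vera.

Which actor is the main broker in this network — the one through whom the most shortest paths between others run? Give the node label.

Yusuf

Unnormalized betweenness of each node: Ana:1/2, Fay:0, Juno:0, Kai:0, Priya:0, Rosa:0, Sara:1/2, Simone:0, Udo:0, Vera:0, Yusuf:40.
Yusuf has the largest value, 40, making it the main broker — the node through which the most shortest paths run.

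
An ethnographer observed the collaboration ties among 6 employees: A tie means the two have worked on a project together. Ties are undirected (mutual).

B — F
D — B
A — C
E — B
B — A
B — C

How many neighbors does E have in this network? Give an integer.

1

E is directly tied to B. That is 1 neighbor, so the degree of E is 1.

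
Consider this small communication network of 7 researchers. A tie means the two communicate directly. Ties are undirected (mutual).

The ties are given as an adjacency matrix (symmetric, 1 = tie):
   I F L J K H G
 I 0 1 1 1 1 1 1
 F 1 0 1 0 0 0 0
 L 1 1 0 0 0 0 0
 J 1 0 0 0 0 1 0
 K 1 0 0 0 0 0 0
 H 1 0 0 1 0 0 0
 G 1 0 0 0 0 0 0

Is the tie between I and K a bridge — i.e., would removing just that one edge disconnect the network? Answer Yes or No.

Yes

Without the I–K edge there is no alternate route between I and K, so the network disconnects. It is a bridge.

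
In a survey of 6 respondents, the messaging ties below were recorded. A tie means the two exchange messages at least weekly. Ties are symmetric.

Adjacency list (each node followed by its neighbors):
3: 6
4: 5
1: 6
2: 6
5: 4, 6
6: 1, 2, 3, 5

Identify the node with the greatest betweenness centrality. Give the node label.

Unnormalized betweenness of each node: 1:0, 2:0, 3:0, 4:0, 5:4, 6:9.
6 has the largest value, 9, making it the main broker — the node through which the most shortest paths run.

6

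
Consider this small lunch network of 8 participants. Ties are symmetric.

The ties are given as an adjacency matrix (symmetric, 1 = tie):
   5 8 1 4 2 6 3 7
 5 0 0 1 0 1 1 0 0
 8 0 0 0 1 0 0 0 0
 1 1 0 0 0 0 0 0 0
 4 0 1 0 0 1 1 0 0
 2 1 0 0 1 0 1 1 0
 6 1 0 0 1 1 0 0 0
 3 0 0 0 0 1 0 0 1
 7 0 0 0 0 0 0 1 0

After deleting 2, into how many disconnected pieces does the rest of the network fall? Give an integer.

2

Without 2, the remaining ties split the others into: {1, 4, 5, 6, 8}; {3, 7}.
That's 2 separate components.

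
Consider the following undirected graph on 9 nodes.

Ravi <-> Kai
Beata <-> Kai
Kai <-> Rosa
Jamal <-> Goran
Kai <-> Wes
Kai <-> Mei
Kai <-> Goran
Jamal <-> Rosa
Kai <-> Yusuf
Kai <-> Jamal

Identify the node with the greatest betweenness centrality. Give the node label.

Unnormalized betweenness of each node: Beata:0, Goran:0, Jamal:1/2, Kai:51/2, Mei:0, Ravi:0, Rosa:0, Wes:0, Yusuf:0.
Kai has the largest value, 51/2, making it the main broker — the node through which the most shortest paths run.

Kai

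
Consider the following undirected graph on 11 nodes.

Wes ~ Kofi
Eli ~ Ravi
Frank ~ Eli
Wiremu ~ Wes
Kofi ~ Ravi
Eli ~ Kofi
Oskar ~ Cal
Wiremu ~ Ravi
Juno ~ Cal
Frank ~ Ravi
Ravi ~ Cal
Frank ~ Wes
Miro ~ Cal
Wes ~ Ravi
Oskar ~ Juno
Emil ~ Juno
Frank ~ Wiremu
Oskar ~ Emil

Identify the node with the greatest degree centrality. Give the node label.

Degrees — Cal:4, Eli:3, Emil:2, Frank:4, Juno:3, Kofi:3, Miro:1, Oskar:3, Ravi:6, Wes:4, Wiremu:3.
The maximum is 6, attained only by Ravi.

Ravi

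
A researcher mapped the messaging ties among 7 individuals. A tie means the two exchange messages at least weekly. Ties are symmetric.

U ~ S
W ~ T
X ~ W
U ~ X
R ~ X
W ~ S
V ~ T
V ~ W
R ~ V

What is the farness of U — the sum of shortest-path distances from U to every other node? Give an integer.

12

Distances from U: R:2, S:1, T:3, V:3, W:2, X:1.
Sum = 2 + 1 + 3 + 3 + 2 + 1 = 12.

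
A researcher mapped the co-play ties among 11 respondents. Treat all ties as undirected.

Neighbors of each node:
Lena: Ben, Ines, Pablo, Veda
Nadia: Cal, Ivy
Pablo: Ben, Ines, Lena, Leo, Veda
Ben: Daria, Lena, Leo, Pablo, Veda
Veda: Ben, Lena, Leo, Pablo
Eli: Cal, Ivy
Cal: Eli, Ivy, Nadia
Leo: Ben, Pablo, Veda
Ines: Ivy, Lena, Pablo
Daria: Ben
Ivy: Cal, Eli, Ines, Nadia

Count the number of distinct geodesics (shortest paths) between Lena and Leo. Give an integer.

The shortest distance is 2. The length-2 paths are: Lena–Veda–Leo; Lena–Ben–Leo; Lena–Pablo–Leo.
That gives 3 distinct shortest paths.

3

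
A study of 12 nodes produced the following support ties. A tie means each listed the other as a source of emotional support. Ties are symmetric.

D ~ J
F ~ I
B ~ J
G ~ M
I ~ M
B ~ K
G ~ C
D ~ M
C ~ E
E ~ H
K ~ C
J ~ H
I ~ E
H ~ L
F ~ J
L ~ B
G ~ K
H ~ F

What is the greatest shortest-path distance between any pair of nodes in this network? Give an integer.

Eccentricity of each node (its greatest distance to any other): B:3, C:3, D:3, E:3, F:3, G:3, H:3, I:3, J:3, K:3, L:4, M:4.
The maximum eccentricity is 4, realized for instance by the pair L–M via L – B – J – D – M. So the diameter is 4.

4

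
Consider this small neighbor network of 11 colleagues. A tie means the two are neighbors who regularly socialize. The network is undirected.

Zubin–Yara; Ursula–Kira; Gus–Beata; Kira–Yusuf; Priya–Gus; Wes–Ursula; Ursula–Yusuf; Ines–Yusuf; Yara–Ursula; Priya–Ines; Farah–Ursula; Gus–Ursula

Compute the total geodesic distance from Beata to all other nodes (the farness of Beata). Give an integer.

27

Distances from Beata: Farah:3, Gus:1, Ines:3, Kira:3, Priya:2, Ursula:2, Wes:3, Yara:3, Yusuf:3, Zubin:4.
Sum = 3 + 1 + 3 + 3 + 2 + 2 + 3 + 3 + 3 + 4 = 27.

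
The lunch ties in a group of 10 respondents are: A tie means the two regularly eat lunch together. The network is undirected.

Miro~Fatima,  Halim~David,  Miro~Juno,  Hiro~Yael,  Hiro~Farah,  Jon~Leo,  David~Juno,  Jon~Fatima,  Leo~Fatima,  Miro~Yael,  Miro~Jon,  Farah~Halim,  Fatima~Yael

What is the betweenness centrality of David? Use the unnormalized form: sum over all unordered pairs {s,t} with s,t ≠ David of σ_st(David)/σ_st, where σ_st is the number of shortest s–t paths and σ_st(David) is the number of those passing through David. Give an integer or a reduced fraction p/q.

Pairs whose geodesics pass through David — Juno–Farah: 1; Juno–Halim: 1; Miro–Halim: 1; Jon–Halim: 1; Leo–Halim: 2/3; Fatima–Halim: 1/2.
All other pairs contribute 0.
Summing the contributions gives betweenness(David) = 31/6.

31/6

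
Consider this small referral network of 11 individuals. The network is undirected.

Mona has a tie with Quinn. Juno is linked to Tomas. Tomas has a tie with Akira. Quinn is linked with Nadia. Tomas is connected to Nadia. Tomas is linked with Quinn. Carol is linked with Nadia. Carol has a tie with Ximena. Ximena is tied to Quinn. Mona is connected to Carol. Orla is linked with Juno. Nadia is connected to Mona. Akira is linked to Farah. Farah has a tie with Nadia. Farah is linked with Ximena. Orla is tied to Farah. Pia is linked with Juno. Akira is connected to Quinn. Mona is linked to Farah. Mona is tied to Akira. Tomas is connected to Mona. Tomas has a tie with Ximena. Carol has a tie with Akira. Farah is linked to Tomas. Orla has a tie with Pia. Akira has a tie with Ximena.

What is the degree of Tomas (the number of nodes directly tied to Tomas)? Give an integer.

Tomas is directly tied to Akira, Farah, Juno, Mona, Nadia, Quinn, and Ximena. That is 7 neighbors, so the degree of Tomas is 7.

7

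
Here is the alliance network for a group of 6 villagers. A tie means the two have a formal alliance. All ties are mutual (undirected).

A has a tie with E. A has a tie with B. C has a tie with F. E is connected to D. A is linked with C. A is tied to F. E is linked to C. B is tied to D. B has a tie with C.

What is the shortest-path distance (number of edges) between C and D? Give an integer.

2

One shortest route is C – B – D, which uses 2 edges, and C and D are not directly tied, so nothing shorter exists. So d(C,D) = 2.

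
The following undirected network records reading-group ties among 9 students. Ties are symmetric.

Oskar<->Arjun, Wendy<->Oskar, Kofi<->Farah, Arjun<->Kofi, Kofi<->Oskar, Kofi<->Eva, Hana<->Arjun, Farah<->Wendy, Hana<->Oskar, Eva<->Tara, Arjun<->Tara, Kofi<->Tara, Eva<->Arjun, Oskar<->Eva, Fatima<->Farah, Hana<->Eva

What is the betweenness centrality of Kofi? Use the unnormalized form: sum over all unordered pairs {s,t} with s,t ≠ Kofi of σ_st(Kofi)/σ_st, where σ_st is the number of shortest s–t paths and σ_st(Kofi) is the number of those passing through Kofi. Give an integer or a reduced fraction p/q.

28/3

Pairs whose geodesics pass through Kofi — Oskar–Tara: 1/3; Oskar–Fatima: 1/2; Oskar–Farah: 1/2; Hana–Fatima: 3/4; Hana–Farah: 3/4; Tara–Fatima: 1; Tara–Wendy: 2/4; Tara–Farah: 1; Arjun–Fatima: 1; Arjun–Farah: 1; Eva–Fatima: 1; Eva–Farah: 1.
All other pairs contribute 0.
Summing the contributions gives betweenness(Kofi) = 28/3.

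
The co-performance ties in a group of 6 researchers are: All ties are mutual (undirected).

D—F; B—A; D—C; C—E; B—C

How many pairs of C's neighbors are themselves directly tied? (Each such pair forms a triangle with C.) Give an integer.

C's neighbors are B, D, and E, but none of them are tied to each other, so no triangle contains C.

0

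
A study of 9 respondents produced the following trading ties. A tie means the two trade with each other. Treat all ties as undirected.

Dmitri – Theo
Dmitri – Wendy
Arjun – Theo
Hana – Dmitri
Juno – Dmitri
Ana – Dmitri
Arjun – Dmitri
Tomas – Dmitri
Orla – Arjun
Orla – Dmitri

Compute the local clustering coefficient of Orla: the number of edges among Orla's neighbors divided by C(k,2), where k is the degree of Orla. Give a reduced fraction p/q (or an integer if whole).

Orla's neighbors: Arjun and Dmitri (k = 2).
Possible neighbor pairs: C(2,2) = 1. Edges among them: Arjun–Dmitri → e = 1.
Clustering(Orla) = 1/1.

1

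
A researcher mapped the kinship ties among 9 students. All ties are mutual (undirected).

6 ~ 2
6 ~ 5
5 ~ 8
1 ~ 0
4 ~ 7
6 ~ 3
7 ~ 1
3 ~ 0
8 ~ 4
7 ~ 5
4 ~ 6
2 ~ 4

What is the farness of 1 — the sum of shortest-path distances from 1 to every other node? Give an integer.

17

Distances from 1: 0:1, 2:3, 3:2, 4:2, 5:2, 6:3, 7:1, 8:3.
Sum = 1 + 3 + 2 + 2 + 2 + 3 + 1 + 3 = 17.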